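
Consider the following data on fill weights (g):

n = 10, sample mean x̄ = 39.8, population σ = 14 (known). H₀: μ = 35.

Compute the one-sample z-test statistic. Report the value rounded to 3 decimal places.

SE = σ/√n = 14/√10 = 4.4272
z = (x̄−μ₀)/SE = (39.8−35)/4.4272 = 1.0842

test statistic = 1.084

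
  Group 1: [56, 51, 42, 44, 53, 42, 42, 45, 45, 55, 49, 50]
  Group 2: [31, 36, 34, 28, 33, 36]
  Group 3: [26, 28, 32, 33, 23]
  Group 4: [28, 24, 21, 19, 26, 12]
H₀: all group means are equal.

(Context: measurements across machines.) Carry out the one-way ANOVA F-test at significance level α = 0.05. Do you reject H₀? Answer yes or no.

Group means [47.83, 33.00, 28.40, 21.67], grand mean 36.000
SSB = Σnᵢ(x̄ᵢ−x̄)² = 3255.800; SSW = ΣΣ(x−x̄ᵢ)² = 576.200
MSB = 3255.800/3 = 1085.2667; MSW = 576.200/25 = 23.0480
F = MSB/MSW = 47.0872
df = (3, 25)
p-value (upper-tail) = 0.00000
At α=0.05: p < α → reject H₀

reject H₀: yes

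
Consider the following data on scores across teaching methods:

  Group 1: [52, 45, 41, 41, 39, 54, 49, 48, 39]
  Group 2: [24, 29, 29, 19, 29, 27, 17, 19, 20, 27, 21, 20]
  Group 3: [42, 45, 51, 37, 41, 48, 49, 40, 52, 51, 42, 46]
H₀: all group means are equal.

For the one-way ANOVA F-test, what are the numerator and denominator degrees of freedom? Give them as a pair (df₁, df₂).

degrees of freedom = [2, 30]

k = 3 groups, N = 33 total
df = (k−1, N−k) = (3−1, 33−3) = (2, 30)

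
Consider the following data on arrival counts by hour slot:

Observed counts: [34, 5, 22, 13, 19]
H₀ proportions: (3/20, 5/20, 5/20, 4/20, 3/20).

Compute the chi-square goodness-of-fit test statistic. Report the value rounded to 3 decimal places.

test statistic = 46.724

n = 93; E_i = n·p_i = [13.95, 23.25, 23.25, 18.60, 13.95]
χ² = (34−13.95)²/13.95 + (5−23.25)²/23.25 + (22−23.25)²/23.25 + (13−18.60)²/18.60 + (19−13.95)²/13.95 = 46.7240
df = 4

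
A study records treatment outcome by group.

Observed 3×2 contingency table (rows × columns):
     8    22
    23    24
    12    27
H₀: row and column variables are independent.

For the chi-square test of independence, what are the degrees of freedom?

degrees of freedom = 2

df = (r−1)(c−1) = (3−1)·(2−1) = 2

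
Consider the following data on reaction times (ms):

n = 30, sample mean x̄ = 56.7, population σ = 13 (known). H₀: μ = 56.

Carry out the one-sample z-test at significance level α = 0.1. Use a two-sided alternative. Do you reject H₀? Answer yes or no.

SE = σ/√n = 13/√30 = 2.3735
z = (x̄−μ₀)/SE = (56.7−56)/2.3735 = 0.2949
p-value (two-sided) = 0.76805
At α=0.1: p ≥ α → fail to reject H₀

reject H₀: no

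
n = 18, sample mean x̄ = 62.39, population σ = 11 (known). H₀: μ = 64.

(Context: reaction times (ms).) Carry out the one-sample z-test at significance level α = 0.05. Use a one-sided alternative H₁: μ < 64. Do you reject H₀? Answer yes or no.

reject H₀: no

SE = σ/√n = 11/√18 = 2.5927
z = (x̄−μ₀)/SE = (62.39−64)/2.5927 = -0.6210
p-value (one-sided, H₁ less) = 0.26731
At α=0.05: p ≥ α → fail to reject H₀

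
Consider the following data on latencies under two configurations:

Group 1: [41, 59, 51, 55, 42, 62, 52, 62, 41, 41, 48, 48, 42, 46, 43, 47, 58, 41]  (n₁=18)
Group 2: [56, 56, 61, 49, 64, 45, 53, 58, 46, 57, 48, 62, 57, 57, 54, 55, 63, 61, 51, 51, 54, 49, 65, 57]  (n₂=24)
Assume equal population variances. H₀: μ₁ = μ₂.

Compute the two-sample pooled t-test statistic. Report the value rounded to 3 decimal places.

test statistic = -3.216

x̄₁=48.833, s₁=7.563, n₁=18
x̄₂=55.375, s₂=5.632, n₂=24
s_p² = [17·7.563² + 23·5.632²]/40 = 42.5531
SE = √(s_p²·(1/18+1/24)) = 2.0340
t = (48.833−55.375)/2.0340 = -3.2162
df = 40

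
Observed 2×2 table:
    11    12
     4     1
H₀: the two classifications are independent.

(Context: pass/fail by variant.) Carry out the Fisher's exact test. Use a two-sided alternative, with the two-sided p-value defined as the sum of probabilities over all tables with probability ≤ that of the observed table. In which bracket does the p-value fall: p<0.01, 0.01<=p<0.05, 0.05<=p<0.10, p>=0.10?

p-value bracket: p>=0.10

Margins: r₁=23, r₂=5, c₁=15, c₂=13, n=28
p_obs = C(23,11)·C(5,4)/C(28,15); sum pmf over tables with pmf ≤ p_obs
p-value (two-sided) = 0.33333
→ bracket: p>=0.10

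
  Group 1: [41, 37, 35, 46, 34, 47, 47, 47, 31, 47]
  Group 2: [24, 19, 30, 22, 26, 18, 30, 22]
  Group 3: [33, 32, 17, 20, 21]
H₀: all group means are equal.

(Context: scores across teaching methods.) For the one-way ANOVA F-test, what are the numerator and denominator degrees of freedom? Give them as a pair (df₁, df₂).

degrees of freedom = [2, 20]

k = 3 groups, N = 23 total
df = (k−1, N−k) = (3−1, 23−3) = (2, 20)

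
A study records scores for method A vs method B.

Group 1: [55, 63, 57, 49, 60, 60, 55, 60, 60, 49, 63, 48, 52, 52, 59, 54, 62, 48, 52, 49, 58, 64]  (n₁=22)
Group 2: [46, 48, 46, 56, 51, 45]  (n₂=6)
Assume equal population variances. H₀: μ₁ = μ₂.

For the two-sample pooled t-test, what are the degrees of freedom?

df = n₁ + n₂ − 2 = 22 + 6 − 2 = 26

degrees of freedom = 26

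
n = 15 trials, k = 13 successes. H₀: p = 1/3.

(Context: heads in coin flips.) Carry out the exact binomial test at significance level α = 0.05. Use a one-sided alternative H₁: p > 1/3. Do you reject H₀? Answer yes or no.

reject H₀: yes

Exact binomial: n=15, k=13, p₀=1/3=0.3333
P(X≥13) from Σ C(n,i)·p₀^i·(1−p₀)^(n−i)
p-value (one-sided, H₁ greater) = 0.00003
At α=0.05: p < α → reject H₀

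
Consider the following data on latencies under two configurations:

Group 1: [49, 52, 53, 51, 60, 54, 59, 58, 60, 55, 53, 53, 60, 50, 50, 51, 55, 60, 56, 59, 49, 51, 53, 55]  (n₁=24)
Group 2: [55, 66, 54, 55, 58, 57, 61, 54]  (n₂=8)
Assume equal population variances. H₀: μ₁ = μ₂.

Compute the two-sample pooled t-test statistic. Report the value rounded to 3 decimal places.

test statistic = -1.946

x̄₁=54.417, s₁=3.787, n₁=24
x̄₂=57.500, s₂=4.175, n₂=8
s_p² = [23·3.787² + 7·4.175²]/30 = 15.0611
SE = √(s_p²·(1/24+1/8)) = 1.5844
t = (54.417−57.500)/1.5844 = -1.9461
df = 30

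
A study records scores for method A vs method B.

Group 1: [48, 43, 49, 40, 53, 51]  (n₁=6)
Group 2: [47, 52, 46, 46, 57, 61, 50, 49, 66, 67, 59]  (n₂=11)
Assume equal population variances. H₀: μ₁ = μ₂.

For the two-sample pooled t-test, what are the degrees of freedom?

df = n₁ + n₂ − 2 = 6 + 11 − 2 = 15

degrees of freedom = 15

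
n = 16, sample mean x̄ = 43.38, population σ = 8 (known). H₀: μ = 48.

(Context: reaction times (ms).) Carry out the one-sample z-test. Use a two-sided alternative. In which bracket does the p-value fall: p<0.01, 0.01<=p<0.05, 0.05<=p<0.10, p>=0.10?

SE = σ/√n = 8/√16 = 2.0000
z = (x̄−μ₀)/SE = (43.38−48)/2.0000 = -2.3100
p-value (two-sided) = 0.02089
→ bracket: 0.01<=p<0.05

p-value bracket: 0.01<=p<0.05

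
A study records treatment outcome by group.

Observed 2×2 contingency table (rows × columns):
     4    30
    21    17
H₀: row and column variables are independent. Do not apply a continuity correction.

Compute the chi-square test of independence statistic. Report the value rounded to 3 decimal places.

Row totals [34, 38], col totals [25, 47], n=72
χ² = (4−11.81)²/11.81 + (30−22.19)²/22.19 + (21−13.19)²/13.19 + (17−24.81)²/24.81 = 14.9798
df = 1

test statistic = 14.980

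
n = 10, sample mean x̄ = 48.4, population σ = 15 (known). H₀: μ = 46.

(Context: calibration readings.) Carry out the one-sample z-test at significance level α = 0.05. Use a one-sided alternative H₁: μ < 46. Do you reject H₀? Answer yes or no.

SE = σ/√n = 15/√10 = 4.7434
z = (x̄−μ₀)/SE = (48.4−46)/4.7434 = 0.5060
p-value (one-sided, H₁ less) = 0.69356
At α=0.05: p ≥ α → fail to reject H₀

reject H₀: no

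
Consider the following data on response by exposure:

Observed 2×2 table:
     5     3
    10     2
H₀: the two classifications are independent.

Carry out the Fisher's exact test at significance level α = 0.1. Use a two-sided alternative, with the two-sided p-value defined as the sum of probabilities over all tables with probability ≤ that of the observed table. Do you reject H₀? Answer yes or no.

Margins: r₁=8, r₂=12, c₁=15, c₂=5, n=20
p_obs = C(8,5)·C(12,10)/C(20,15); sum pmf over tables with pmf ≤ p_obs
p-value (two-sided) = 0.34727
At α=0.1: p ≥ α → fail to reject H₀

reject H₀: no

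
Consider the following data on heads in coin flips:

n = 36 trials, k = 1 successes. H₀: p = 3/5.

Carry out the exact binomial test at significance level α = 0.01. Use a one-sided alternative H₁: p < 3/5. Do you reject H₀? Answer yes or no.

Exact binomial: n=36, k=1, p₀=3/5=0.6000
P(X≤1) from Σ C(n,i)·p₀^i·(1−p₀)^(n−i)
p-value (one-sided, H₁ less) = 0.00000
At α=0.01: p < α → reject H₀

reject H₀: yes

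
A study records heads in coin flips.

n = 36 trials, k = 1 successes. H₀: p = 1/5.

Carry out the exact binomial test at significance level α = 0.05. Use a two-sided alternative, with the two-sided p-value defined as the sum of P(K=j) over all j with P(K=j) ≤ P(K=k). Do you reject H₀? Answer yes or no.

Exact binomial: n=36, k=1, p₀=1/5=0.2000
P(X=j) = C(n,j)·p₀^j·(1−p₀)^(n−j); p = Σ P(X=j) over j with P(X=j) ≤ P(X=1)
p-value (two-sided) = 0.00570
At α=0.05: p < α → reject H₀

reject H₀: yes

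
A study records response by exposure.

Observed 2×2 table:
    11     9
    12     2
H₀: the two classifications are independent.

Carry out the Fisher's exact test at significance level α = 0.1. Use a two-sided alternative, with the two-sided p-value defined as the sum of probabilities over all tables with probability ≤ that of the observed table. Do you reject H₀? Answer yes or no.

reject H₀: yes

Margins: r₁=20, r₂=14, c₁=23, c₂=11, n=34
p_obs = C(20,11)·C(14,12)/C(34,23); sum pmf over tables with pmf ≤ p_obs
p-value (two-sided) = 0.07642
At α=0.1: p < α → reject H₀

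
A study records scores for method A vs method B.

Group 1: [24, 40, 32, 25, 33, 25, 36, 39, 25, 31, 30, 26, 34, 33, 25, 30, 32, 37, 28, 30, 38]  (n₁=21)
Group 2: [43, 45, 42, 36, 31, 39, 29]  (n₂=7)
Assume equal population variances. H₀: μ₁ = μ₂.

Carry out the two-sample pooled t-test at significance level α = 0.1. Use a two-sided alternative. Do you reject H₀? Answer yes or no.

x̄₁=31.095, s₁=5.019, n₁=21
x̄₂=37.857, s₂=6.122, n₂=7
s_p² = [20·5.019² + 6·6.122²]/26 = 28.0256
SE = √(s_p²·(1/21+1/7)) = 2.3105
t = (31.095−37.857)/2.3105 = -2.9267
df = 26
p-value (two-sided) = 0.00703
At α=0.1: p < α → reject H₀

reject H₀: yes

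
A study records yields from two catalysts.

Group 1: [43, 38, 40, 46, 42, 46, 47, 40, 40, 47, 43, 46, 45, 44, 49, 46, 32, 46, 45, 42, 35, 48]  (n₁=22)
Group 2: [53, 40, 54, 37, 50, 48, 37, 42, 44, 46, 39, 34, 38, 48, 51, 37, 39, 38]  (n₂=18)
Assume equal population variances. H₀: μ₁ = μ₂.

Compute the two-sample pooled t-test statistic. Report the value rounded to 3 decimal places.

test statistic = 0.075

x̄₁=43.182, s₁=4.283, n₁=22
x̄₂=43.056, s₂=6.301, n₂=18
s_p² = [21·4.283² + 17·6.301²]/38 = 27.9005
SE = √(s_p²·(1/22+1/18)) = 1.6788
t = (43.182−43.056)/1.6788 = 0.0752
df = 38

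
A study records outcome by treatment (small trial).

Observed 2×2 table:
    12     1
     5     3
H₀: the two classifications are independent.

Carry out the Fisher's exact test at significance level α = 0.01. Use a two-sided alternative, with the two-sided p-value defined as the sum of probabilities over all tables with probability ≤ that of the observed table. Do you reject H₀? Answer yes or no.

reject H₀: no

Margins: r₁=13, r₂=8, c₁=17, c₂=4, n=21
p_obs = C(13,12)·C(8,5)/C(21,17); sum pmf over tables with pmf ≤ p_obs
p-value (two-sided) = 0.25280
At α=0.01: p ≥ α → fail to reject H₀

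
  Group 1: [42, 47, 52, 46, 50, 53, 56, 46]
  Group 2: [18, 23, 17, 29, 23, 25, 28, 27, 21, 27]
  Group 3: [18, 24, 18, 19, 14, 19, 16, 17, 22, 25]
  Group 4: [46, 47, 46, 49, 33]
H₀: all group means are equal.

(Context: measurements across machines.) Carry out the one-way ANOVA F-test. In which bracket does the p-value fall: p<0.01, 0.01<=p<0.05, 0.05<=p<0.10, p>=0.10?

p-value bracket: p<0.01

Group means [49.00, 23.80, 19.20, 44.20], grand mean 31.606
SSB = Σnᵢ(x̄ᵢ−x̄)² = 5361.879; SSW = ΣΣ(x−x̄ᵢ)² = 574.000
MSB = 5361.879/3 = 1787.2929; MSW = 574.000/29 = 19.7931
F = MSB/MSW = 90.2988
df = (3, 29)
p-value (upper-tail) = 0.00000
→ bracket: p<0.01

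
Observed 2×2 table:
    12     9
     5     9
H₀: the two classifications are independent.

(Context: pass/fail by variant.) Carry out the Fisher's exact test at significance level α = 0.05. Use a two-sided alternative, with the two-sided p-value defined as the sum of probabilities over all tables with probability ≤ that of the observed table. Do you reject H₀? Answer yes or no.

Margins: r₁=21, r₂=14, c₁=17, c₂=18, n=35
p_obs = C(21,12)·C(14,5)/C(35,17); sum pmf over tables with pmf ≤ p_obs
p-value (two-sided) = 0.30527
At α=0.05: p ≥ α → fail to reject H₀

reject H₀: no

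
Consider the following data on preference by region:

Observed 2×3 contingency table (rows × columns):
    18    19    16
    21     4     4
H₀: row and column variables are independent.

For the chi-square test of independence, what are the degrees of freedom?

degrees of freedom = 2

df = (r−1)(c−1) = (2−1)·(3−1) = 2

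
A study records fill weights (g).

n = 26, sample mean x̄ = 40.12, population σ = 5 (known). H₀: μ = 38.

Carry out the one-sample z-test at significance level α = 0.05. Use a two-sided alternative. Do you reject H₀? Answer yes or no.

SE = σ/√n = 5/√26 = 0.9806
z = (x̄−μ₀)/SE = (40.12−38)/0.9806 = 2.1620
p-value (two-sided) = 0.03062
At α=0.05: p < α → reject H₀

reject H₀: yes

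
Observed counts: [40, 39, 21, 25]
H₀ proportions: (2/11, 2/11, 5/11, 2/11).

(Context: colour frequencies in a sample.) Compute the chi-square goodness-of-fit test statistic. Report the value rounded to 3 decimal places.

n = 125; E_i = n·p_i = [22.73, 22.73, 56.82, 22.73]
χ² = (40−22.73)²/22.73 + (39−22.73)²/22.73 + (21−56.82)²/56.82 + (25−22.73)²/22.73 = 47.5856
df = 3

test statistic = 47.586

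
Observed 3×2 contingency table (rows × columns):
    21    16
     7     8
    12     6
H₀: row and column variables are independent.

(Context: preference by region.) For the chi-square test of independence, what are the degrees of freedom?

df = (r−1)(c−1) = (3−1)·(2−1) = 2

degrees of freedom = 2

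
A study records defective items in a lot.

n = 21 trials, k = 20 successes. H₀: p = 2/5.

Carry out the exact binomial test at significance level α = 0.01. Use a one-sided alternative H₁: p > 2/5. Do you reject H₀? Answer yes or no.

reject H₀: yes

Exact binomial: n=21, k=20, p₀=2/5=0.4000
P(X≥20) from Σ C(n,i)·p₀^i·(1−p₀)^(n−i)
p-value (one-sided, H₁ greater) = 0.00000
At α=0.01: p < α → reject H₀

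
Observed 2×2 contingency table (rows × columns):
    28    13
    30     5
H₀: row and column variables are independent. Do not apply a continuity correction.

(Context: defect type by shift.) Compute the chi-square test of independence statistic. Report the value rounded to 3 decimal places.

test statistic = 3.171

Row totals [41, 35], col totals [58, 18], n=76
χ² = (28−31.29)²/31.29 + (13−9.71)²/9.71 + (30−26.71)²/26.71 + (5−8.29)²/8.29 = 3.1706
df = 1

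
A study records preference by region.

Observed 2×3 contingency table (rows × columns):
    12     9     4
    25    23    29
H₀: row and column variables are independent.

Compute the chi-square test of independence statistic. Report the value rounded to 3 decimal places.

test statistic = 4.219

Row totals [25, 77], col totals [37, 32, 33], n=102
χ² = (12−9.07)²/9.07 + (9−7.84)²/7.84 + (4−8.09)²/8.09 + (25−27.93)²/27.93 + (23−24.16)²/24.16 + (29−24.91)²/24.91 = 4.2186
df = 2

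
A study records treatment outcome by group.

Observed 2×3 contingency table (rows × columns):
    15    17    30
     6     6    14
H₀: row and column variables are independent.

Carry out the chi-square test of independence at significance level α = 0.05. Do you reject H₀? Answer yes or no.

reject H₀: no

Row totals [62, 26], col totals [21, 23, 44], n=88
χ² = (15−14.80)²/14.80 + (17−16.20)²/16.20 + (30−31.00)²/31.00 + (6−6.20)²/6.20 + (6−6.80)²/6.80 + (14−13.00)²/13.00 = 0.2509
df = 2
p-value (upper-tail) = 0.88209
At α=0.05: p ≥ α → fail to reject H₀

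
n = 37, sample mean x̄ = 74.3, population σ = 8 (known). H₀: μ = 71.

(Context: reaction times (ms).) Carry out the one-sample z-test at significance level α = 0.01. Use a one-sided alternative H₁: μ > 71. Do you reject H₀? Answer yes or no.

SE = σ/√n = 8/√37 = 1.3152
z = (x̄−μ₀)/SE = (74.3−71)/1.3152 = 2.5091
p-value (one-sided, H₁ greater) = 0.00605
At α=0.01: p < α → reject H₀

reject H₀: yes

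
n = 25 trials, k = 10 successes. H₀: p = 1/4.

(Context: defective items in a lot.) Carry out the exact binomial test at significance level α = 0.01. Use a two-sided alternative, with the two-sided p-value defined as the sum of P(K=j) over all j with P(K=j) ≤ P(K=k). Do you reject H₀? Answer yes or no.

reject H₀: no

Exact binomial: n=25, k=10, p₀=1/4=0.2500
P(X=j) = C(n,j)·p₀^j·(1−p₀)^(n−j); p = Σ P(X=j) over j with P(X=j) ≤ P(X=10)
p-value (two-sided) = 0.10344
At α=0.01: p ≥ α → fail to reject H₀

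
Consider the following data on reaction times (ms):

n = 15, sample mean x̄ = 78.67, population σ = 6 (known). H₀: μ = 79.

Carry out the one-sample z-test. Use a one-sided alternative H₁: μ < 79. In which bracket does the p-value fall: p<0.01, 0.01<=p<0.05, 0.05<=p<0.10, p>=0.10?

SE = σ/√n = 6/√15 = 1.5492
z = (x̄−μ₀)/SE = (78.67−79)/1.5492 = -0.2130
p-value (one-sided, H₁ less) = 0.41566
→ bracket: p>=0.10

p-value bracket: p>=0.10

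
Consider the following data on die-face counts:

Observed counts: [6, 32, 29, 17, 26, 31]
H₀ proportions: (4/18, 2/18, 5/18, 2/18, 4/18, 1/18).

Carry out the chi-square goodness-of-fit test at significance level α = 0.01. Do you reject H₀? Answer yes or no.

reject H₀: yes

n = 141; E_i = n·p_i = [31.33, 15.67, 39.17, 15.67, 31.33, 7.83]
χ² = (6−31.33)²/31.33 + (32−15.67)²/15.67 + (29−39.17)²/39.17 + (17−15.67)²/15.67 + (26−31.33)²/31.33 + (31−7.83)²/7.83 = 109.6851
df = 5
p-value (upper-tail) = 0.00000
At α=0.01: p < α → reject H₀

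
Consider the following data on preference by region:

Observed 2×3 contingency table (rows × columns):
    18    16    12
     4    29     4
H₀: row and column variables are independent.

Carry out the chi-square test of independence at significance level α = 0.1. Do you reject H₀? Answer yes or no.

Row totals [46, 37], col totals [22, 45, 16], n=83
χ² = (18−12.19)²/12.19 + (16−24.94)²/24.94 + (12−8.87)²/8.87 + (4−9.81)²/9.81 + (29−20.06)²/20.06 + (4−7.13)²/7.13 = 15.8754
df = 2
p-value (upper-tail) = 0.00036
At α=0.1: p < α → reject H₀

reject H₀: yes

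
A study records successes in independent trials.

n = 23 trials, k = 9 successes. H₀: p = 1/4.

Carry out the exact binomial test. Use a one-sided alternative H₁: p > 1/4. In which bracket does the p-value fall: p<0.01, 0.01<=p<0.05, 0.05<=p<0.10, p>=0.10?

p-value bracket: 0.05<=p<0.10

Exact binomial: n=23, k=9, p₀=1/4=0.2500
P(X≥9) from Σ C(n,i)·p₀^i·(1−p₀)^(n−i)
p-value (one-sided, H₁ greater) = 0.09632
→ bracket: 0.05<=p<0.10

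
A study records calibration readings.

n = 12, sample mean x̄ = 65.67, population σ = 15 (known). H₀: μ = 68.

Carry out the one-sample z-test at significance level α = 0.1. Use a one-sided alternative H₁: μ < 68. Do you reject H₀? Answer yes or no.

SE = σ/√n = 15/√12 = 4.3301
z = (x̄−μ₀)/SE = (65.67−68)/4.3301 = -0.5381
p-value (one-sided, H₁ less) = 0.29526
At α=0.1: p ≥ α → fail to reject H₀

reject H₀: no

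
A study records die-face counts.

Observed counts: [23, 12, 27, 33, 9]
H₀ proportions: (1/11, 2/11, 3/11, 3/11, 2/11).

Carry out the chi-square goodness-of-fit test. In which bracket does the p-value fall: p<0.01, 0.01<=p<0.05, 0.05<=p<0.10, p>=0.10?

p-value bracket: p<0.01

n = 104; E_i = n·p_i = [9.45, 18.91, 28.36, 28.36, 18.91]
χ² = (23−9.45)²/9.45 + (12−18.91)²/18.91 + (27−28.36)²/28.36 + (33−28.36)²/28.36 + (9−18.91)²/18.91 = 27.9471
df = 4
p-value (upper-tail) = 0.00001
→ bracket: p<0.01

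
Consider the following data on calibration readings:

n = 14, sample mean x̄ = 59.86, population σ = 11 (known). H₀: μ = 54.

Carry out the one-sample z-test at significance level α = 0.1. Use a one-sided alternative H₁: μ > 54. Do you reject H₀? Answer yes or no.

SE = σ/√n = 11/√14 = 2.9399
z = (x̄−μ₀)/SE = (59.86−54)/2.9399 = 1.9933
p-value (one-sided, H₁ greater) = 0.02312
At α=0.1: p < α → reject H₀

reject H₀: yes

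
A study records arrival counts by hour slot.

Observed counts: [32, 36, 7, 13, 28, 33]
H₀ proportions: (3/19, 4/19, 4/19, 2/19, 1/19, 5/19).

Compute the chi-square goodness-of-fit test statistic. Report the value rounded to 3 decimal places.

n = 149; E_i = n·p_i = [23.53, 31.37, 31.37, 15.68, 7.84, 39.21]
χ² = (32−23.53)²/23.53 + (36−31.37)²/31.37 + (7−31.37)²/31.37 + (13−15.68)²/15.68 + (28−7.84)²/7.84 + (33−39.21)²/39.21 = 75.9247
df = 5

test statistic = 75.925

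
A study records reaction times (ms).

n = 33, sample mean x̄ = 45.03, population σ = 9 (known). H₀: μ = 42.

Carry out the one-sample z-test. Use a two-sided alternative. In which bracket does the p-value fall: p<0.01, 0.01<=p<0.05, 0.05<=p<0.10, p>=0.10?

p-value bracket: 0.05<=p<0.10

SE = σ/√n = 9/√33 = 1.5667
z = (x̄−μ₀)/SE = (45.03−42)/1.5667 = 1.9340
p-value (two-sided) = 0.05311
→ bracket: 0.05<=p<0.10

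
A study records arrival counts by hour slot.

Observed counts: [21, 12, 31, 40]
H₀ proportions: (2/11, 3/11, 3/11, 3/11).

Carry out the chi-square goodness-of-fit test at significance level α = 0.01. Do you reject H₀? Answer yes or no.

reject H₀: yes

n = 104; E_i = n·p_i = [18.91, 28.36, 28.36, 28.36]
χ² = (21−18.91)²/18.91 + (12−28.36)²/28.36 + (31−28.36)²/28.36 + (40−28.36)²/28.36 = 14.6907
df = 3
p-value (upper-tail) = 0.00210
At α=0.01: p < α → reject H₀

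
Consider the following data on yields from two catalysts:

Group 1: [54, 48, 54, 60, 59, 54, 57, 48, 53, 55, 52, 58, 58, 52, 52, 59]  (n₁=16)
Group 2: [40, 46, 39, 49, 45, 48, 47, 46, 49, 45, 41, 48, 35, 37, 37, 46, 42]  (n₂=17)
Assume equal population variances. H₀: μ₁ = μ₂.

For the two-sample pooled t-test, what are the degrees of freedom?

degrees of freedom = 31

df = n₁ + n₂ − 2 = 16 + 17 − 2 = 31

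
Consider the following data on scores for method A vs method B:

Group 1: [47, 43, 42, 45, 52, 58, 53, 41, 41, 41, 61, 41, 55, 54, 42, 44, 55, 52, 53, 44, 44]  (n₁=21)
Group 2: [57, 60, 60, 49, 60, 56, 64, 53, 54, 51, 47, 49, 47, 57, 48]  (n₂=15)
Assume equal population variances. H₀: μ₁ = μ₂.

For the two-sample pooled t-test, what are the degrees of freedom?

df = n₁ + n₂ − 2 = 21 + 15 − 2 = 34

degrees of freedom = 34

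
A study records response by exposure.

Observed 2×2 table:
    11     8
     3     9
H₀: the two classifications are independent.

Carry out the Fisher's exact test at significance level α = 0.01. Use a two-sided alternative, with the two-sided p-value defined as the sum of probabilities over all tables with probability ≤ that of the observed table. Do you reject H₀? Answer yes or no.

Margins: r₁=19, r₂=12, c₁=14, c₂=17, n=31
p_obs = C(19,11)·C(12,3)/C(31,14); sum pmf over tables with pmf ≤ p_obs
p-value (two-sided) = 0.13782
At α=0.01: p ≥ α → fail to reject H₀

reject H₀: no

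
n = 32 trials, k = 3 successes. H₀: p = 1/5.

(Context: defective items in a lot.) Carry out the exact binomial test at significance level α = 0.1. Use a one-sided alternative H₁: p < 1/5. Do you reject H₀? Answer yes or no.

Exact binomial: n=32, k=3, p₀=1/5=0.2000
P(X≤3) from Σ C(n,i)·p₀^i·(1−p₀)^(n−i)
p-value (one-sided, H₁ less) = 0.09309
At α=0.1: p < α → reject H₀

reject H₀: yes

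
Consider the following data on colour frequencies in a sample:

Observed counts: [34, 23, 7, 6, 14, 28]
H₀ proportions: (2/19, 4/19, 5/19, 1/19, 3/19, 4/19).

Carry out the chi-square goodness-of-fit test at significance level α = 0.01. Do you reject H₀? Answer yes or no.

reject H₀: yes

n = 112; E_i = n·p_i = [11.79, 23.58, 29.47, 5.89, 17.68, 23.58]
χ² = (34−11.79)²/11.79 + (23−23.58)²/23.58 + (7−29.47)²/29.47 + (6−5.89)²/5.89 + (14−17.68)²/17.68 + (28−23.58)²/23.58 = 60.5918
df = 5
p-value (upper-tail) = 0.00000
At α=0.01: p < α → reject H₀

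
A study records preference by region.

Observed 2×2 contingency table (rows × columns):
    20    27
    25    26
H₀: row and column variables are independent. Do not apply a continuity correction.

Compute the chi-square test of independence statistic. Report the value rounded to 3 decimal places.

test statistic = 0.412

Row totals [47, 51], col totals [45, 53], n=98
χ² = (20−21.58)²/21.58 + (27−25.42)²/25.42 + (25−23.42)²/23.42 + (26−27.58)²/27.58 = 0.4118
df = 1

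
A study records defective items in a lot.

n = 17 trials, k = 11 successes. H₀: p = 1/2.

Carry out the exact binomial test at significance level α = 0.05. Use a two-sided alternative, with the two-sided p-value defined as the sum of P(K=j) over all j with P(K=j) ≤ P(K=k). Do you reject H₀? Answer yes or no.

Exact binomial: n=17, k=11, p₀=1/2=0.5000
P(X=j) = C(n,j)·p₀^j·(1−p₀)^(n−j); p = Σ P(X=j) over j with P(X=j) ≤ P(X=11)
p-value (two-sided) = 0.33231
At α=0.05: p ≥ α → fail to reject H₀

reject H₀: no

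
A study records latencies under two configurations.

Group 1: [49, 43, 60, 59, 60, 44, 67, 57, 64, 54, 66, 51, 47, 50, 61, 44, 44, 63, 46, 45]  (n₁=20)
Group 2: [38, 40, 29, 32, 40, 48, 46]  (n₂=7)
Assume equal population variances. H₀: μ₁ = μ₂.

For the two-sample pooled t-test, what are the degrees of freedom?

degrees of freedom = 25

df = n₁ + n₂ − 2 = 20 + 7 − 2 = 25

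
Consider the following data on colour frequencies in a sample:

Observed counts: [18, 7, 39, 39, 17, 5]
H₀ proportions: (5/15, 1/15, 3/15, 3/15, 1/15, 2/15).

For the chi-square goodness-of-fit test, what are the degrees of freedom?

degrees of freedom = 5

df = k − 1 = 6 − 1 = 5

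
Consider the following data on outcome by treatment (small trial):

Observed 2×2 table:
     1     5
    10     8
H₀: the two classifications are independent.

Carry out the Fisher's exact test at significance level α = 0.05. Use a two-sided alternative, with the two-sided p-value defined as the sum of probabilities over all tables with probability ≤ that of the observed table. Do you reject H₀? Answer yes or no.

Margins: r₁=6, r₂=18, c₁=11, c₂=13, n=24
p_obs = C(6,1)·C(18,10)/C(24,11); sum pmf over tables with pmf ≤ p_obs
p-value (two-sided) = 0.16599
At α=0.05: p ≥ α → fail to reject H₀

reject H₀: no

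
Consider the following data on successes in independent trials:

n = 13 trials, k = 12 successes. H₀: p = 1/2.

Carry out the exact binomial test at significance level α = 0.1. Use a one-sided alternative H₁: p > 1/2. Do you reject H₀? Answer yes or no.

Exact binomial: n=13, k=12, p₀=1/2=0.5000
P(X≥12) from Σ C(n,i)·p₀^i·(1−p₀)^(n−i)
p-value (one-sided, H₁ greater) = 0.00171
At α=0.1: p < α → reject H₀

reject H₀: yes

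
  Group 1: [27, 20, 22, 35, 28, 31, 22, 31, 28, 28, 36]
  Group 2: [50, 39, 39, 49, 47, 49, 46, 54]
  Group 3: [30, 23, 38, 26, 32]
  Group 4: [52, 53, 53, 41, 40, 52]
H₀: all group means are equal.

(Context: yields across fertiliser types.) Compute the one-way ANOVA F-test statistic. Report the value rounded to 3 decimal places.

test statistic = 29.478

Group means [28.00, 46.62, 29.80, 48.50], grand mean 37.367
SSB = Σnᵢ(x̄ᵢ−x̄)² = 2680.792; SSW = ΣΣ(x−x̄ᵢ)² = 788.175
MSB = 2680.792/3 = 893.5972; MSW = 788.175/26 = 30.3144
F = MSB/MSW = 29.4776
df = (3, 26)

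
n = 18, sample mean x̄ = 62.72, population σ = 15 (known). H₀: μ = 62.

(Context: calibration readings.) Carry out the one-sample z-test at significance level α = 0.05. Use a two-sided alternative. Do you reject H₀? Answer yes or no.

SE = σ/√n = 15/√18 = 3.5355
z = (x̄−μ₀)/SE = (62.72−62)/3.5355 = 0.2036
p-value (two-sided) = 0.83863
At α=0.05: p ≥ α → fail to reject H₀

reject H₀: no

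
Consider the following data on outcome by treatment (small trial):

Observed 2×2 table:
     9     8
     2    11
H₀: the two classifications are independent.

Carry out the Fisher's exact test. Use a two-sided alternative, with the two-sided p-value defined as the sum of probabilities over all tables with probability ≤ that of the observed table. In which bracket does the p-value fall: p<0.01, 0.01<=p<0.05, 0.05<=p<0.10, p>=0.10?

Margins: r₁=17, r₂=13, c₁=11, c₂=19, n=30
p_obs = C(17,9)·C(13,2)/C(30,11); sum pmf over tables with pmf ≤ p_obs
p-value (two-sided) = 0.05746
→ bracket: 0.05<=p<0.10

p-value bracket: 0.05<=p<0.10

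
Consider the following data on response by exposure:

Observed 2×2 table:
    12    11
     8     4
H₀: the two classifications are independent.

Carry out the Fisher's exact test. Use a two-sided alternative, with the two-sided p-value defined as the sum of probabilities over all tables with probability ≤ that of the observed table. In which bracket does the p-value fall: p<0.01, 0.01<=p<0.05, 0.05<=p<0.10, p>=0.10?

p-value bracket: p>=0.10

Margins: r₁=23, r₂=12, c₁=20, c₂=15, n=35
p_obs = C(23,12)·C(12,8)/C(35,20); sum pmf over tables with pmf ≤ p_obs
p-value (two-sided) = 0.48854
→ bracket: p>=0.10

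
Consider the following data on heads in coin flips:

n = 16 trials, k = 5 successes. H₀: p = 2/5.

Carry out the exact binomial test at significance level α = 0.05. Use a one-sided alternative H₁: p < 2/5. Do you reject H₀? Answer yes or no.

Exact binomial: n=16, k=5, p₀=2/5=0.4000
P(X≤5) from Σ C(n,i)·p₀^i·(1−p₀)^(n−i)
p-value (one-sided, H₁ less) = 0.32884
At α=0.05: p ≥ α → fail to reject H₀

reject H₀: no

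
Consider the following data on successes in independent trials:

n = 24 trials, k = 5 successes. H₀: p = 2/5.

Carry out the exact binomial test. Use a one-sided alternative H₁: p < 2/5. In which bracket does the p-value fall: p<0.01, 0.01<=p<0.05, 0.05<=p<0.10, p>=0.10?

p-value bracket: 0.01<=p<0.05

Exact binomial: n=24, k=5, p₀=2/5=0.4000
P(X≤5) from Σ C(n,i)·p₀^i·(1−p₀)^(n−i)
p-value (one-sided, H₁ less) = 0.03997
→ bracket: 0.01<=p<0.05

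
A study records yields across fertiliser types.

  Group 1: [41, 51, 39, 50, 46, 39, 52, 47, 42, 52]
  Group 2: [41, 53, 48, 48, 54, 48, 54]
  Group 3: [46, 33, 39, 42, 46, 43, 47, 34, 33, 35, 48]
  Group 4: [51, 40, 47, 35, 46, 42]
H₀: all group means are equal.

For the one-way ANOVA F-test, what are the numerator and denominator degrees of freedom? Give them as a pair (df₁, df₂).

k = 4 groups, N = 34 total
df = (k−1, N−k) = (4−1, 34−4) = (3, 30)

degrees of freedom = [3, 30]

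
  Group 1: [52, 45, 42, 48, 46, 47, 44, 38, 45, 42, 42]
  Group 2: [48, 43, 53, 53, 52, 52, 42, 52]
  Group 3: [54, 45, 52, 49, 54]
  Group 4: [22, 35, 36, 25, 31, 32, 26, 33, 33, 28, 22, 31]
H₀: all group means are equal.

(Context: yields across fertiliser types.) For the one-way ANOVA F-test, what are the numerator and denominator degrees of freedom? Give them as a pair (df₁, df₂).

k = 4 groups, N = 36 total
df = (k−1, N−k) = (4−1, 36−4) = (3, 32)

degrees of freedom = [3, 32]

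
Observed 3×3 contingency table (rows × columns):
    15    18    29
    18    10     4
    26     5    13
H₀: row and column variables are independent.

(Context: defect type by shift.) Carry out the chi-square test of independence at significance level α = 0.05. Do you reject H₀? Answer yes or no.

Row totals [62, 32, 44], col totals [59, 33, 46], n=138
χ² = (15−26.51)²/26.51 + (18−14.83)²/14.83 + (29−20.67)²/20.67 + (18−13.68)²/13.68 + (10−7.65)²/7.65 + (4−10.67)²/10.67 + (26−18.81)²/18.81 + (5−10.52)²/10.52 + (13−14.67)²/14.67 = 21.1196
df = 4
p-value (upper-tail) = 0.00030
At α=0.05: p < α → reject H₀

reject H₀: yes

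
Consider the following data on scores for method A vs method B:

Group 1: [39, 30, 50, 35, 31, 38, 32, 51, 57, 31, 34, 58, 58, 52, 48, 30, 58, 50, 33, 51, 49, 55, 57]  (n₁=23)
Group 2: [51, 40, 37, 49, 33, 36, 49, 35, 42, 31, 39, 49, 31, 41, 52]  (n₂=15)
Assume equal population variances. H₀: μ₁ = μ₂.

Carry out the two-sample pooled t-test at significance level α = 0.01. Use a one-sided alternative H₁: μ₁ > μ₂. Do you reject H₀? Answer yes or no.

reject H₀: no

x̄₁=44.652, s₁=10.764, n₁=23
x̄₂=41.000, s₂=7.368, n₂=15
s_p² = [22·10.764² + 14·7.368²]/36 = 91.9227
SE = √(s_p²·(1/23+1/15)) = 3.1820
t = (44.652−41.000)/3.1820 = 1.1478
df = 36
p-value (one-sided, H₁ greater) = 0.12932
At α=0.01: p ≥ α → fail to reject H₀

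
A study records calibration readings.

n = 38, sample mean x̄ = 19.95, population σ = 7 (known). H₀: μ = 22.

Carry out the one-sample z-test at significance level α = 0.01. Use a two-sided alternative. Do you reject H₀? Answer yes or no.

SE = σ/√n = 7/√38 = 1.1355
z = (x̄−μ₀)/SE = (19.95−22)/1.1355 = -1.8053
p-value (two-sided) = 0.07103
At α=0.01: p ≥ α → fail to reject H₀

reject H₀: no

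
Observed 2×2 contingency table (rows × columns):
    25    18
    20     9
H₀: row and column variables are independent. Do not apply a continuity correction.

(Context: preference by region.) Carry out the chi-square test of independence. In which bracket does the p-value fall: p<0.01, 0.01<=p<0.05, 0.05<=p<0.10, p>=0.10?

Row totals [43, 29], col totals [45, 27], n=72
χ² = (25−26.88)²/26.88 + (18−16.12)²/16.12 + (20−18.12)²/18.12 + (9−10.88)²/10.88 = 0.8661
df = 1
p-value (upper-tail) = 0.35204
→ bracket: p>=0.10

p-value bracket: p>=0.10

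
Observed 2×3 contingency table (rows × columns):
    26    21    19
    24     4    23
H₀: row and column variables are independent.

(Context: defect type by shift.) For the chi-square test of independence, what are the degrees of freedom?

degrees of freedom = 2

df = (r−1)(c−1) = (2−1)·(3−1) = 2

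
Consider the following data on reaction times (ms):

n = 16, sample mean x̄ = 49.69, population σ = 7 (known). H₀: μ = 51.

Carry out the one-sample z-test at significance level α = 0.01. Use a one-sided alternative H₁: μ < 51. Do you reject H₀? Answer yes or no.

reject H₀: no

SE = σ/√n = 7/√16 = 1.7500
z = (x̄−μ₀)/SE = (49.69−51)/1.7500 = -0.7486
p-value (one-sided, H₁ less) = 0.22706
At α=0.01: p ≥ α → fail to reject H₀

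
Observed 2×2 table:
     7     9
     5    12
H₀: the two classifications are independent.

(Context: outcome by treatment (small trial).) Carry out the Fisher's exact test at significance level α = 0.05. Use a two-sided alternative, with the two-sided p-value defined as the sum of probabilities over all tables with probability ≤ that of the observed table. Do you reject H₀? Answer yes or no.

Margins: r₁=16, r₂=17, c₁=12, c₂=21, n=33
p_obs = C(16,7)·C(17,5)/C(33,12); sum pmf over tables with pmf ≤ p_obs
p-value (two-sided) = 0.48127
At α=0.05: p ≥ α → fail to reject H₀

reject H₀: no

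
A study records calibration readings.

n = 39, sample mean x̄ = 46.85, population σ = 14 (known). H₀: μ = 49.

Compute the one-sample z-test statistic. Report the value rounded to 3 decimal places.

test statistic = -0.959

SE = σ/√n = 14/√39 = 2.2418
z = (x̄−μ₀)/SE = (46.85−49)/2.2418 = -0.9591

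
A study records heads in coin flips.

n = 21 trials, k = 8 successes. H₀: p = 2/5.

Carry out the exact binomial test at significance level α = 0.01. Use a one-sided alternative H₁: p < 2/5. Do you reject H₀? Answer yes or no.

Exact binomial: n=21, k=8, p₀=2/5=0.4000
P(X≤8) from Σ C(n,i)·p₀^i·(1−p₀)^(n−i)
p-value (one-sided, H₁ less) = 0.52372
At α=0.01: p ≥ α → fail to reject H₀

reject H₀: no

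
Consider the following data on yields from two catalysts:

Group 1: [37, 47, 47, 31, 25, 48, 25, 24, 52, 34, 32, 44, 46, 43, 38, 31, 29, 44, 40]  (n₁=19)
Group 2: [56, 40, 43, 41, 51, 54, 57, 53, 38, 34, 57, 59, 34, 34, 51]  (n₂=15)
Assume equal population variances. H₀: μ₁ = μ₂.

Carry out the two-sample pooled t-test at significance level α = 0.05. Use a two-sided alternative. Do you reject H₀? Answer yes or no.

x̄₁=37.737, s₁=8.780, n₁=19
x̄₂=46.800, s₂=9.375, n₂=15
s_p² = [18·8.780² + 14·9.375²]/32 = 81.8151
SE = √(s_p²·(1/19+1/15)) = 3.1242
t = (37.737−46.800)/3.1242 = -2.9010
df = 32
p-value (two-sided) = 0.00668
At α=0.05: p < α → reject H₀

reject H₀: yes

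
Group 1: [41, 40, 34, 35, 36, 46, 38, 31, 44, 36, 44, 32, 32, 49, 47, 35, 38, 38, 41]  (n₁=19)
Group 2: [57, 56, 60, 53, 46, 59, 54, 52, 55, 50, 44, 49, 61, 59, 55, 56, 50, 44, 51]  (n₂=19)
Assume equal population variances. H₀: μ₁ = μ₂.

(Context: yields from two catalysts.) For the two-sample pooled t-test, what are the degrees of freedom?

degrees of freedom = 36

df = n₁ + n₂ − 2 = 19 + 19 − 2 = 36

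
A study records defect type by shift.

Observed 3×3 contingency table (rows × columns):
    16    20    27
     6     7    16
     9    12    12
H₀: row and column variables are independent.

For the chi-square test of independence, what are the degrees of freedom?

df = (r−1)(c−1) = (3−1)·(3−1) = 4

degrees of freedom = 4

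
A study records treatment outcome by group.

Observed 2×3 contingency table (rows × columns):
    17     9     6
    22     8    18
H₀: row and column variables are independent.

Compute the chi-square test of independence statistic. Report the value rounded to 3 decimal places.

Row totals [32, 48], col totals [39, 17, 24], n=80
χ² = (17−15.60)²/15.60 + (9−6.80)²/6.80 + (6−9.60)²/9.60 + (22−23.40)²/23.40 + (8−10.20)²/10.20 + (18−14.40)²/14.40 = 3.6457
df = 2

test statistic = 3.646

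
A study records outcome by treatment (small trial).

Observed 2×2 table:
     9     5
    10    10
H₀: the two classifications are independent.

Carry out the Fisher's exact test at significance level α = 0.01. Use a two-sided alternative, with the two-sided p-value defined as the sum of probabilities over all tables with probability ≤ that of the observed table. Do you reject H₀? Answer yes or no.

Margins: r₁=14, r₂=20, c₁=19, c₂=15, n=34
p_obs = C(14,9)·C(20,10)/C(34,19); sum pmf over tables with pmf ≤ p_obs
p-value (two-sided) = 0.49530
At α=0.01: p ≥ α → fail to reject H₀

reject H₀: no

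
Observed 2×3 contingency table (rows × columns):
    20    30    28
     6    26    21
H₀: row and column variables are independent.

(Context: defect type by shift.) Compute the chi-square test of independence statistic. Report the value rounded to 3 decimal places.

Row totals [78, 53], col totals [26, 56, 49], n=131
χ² = (20−15.48)²/15.48 + (30−33.34)²/33.34 + (28−29.18)²/29.18 + (6−10.52)²/10.52 + (26−22.66)²/22.66 + (21−19.82)²/19.82 = 4.2064
df = 2

test statistic = 4.206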